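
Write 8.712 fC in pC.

0.008712 pC

femto = 1e-15, pico = 1e-12; factor is 1e-3.
8.712 × 1e-3 = 0.008712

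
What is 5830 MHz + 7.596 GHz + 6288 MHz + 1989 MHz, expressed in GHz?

21.703 GHz

In GHz:
  5830 MHz = 5830 × 10⁻³ GHz = 5.83
  7.596 GHz → 7.596
  6288 MHz = 6288 × 10⁻³ GHz = 6.288
  1989 MHz = 1989 × 10⁻³ GHz = 1.989
Sum: 5.83 + 7.596 + 6.288 + 1.989 = 21.703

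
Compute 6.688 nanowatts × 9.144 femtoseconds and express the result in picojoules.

6.688 × 10^-9 × 9.144 × 10^-15 = 61.155072 × 10^-24 J

0.000000000061155072 picojoules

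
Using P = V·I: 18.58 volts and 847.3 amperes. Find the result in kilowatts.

15.742834 kilowatts

18.58 × 847.3 = 15742.834 W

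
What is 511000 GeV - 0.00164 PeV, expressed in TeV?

In TeV:
  511000 GeV = 511000e-3 TeV = 511
  0.00164 PeV = 0.00164e3 TeV = 1.64
Difference: 511 - 1.64 = 509.36

509.36 TeV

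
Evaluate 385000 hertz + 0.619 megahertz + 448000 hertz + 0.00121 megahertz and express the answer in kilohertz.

In kilohertz:
  385000 hertz = 385000 × 10^-3 kilohertz = 385
  0.619 megahertz = 0.619 × 10^3 kilohertz = 619
  448000 hertz = 448000 × 10^-3 kilohertz = 448
  0.00121 megahertz = 0.00121 × 10^3 kilohertz = 1.21
Sum: 385 + 619 + 448 + 1.21 = 1453.21

1453.21 kilohertz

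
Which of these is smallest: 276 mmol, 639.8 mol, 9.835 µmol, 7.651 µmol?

276 mmol = 0.276 mol
639.8 mol = 639.8 mol
9.835 µmol = 0.000009835 mol
7.651 µmol = 0.000007651 mol

7.651 µmol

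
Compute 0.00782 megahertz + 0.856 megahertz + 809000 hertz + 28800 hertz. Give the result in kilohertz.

1701.62 kilohertz

In kilohertz:
  0.00782 megahertz = 0.00782e3 kilohertz = 7.82
  0.856 megahertz = 0.856e3 kilohertz = 856
  809000 hertz = 809000e-3 kilohertz = 809
  28800 hertz = 28800e-3 kilohertz = 28.8
Sum: 7.82 + 856 + 809 + 28.8 = 1701.62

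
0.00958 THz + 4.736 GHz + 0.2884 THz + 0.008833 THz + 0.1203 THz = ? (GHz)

In GHz:
  0.00958 THz = 0.00958 × 10³ GHz = 9.58
  4.736 GHz → 4.736
  0.2884 THz = 0.2884 × 10³ GHz = 288.4
  0.008833 THz = 0.008833 × 10³ GHz = 8.833
  0.1203 THz = 0.1203 × 10³ GHz = 120.3
Sum: 9.58 + 4.736 + 288.4 + 8.833 + 120.3 = 431.849

431.849 GHz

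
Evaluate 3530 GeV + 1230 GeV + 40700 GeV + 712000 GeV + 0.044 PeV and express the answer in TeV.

801.46 TeV

In TeV:
  3530 GeV = 3530 × 10⁻³ TeV = 3.53
  1230 GeV = 1230 × 10⁻³ TeV = 1.23
  40700 GeV = 40700 × 10⁻³ TeV = 40.7
  712000 GeV = 712000 × 10⁻³ TeV = 712
  0.044 PeV = 0.044 × 10³ TeV = 44
Sum: 3.53 + 1.23 + 40.7 + 712 + 44 = 801.46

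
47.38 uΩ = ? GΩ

0.00000000000004738 GΩ

micro = 1e-6, giga = 1e9; factor is 1e-15.
47.38 × 1e-15 = 0.00000000000004738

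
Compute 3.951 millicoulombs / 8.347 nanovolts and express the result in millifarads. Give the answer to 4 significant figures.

(3.951 × 10⁻³) / (8.347 × 10⁻⁹) = 0.473344 × 10⁶ F

473300000 millifarads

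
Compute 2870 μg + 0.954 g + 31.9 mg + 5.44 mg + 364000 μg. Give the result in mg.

1358.21 mg

In mg:
  2870 μg = 2870 × 10^-3 mg = 2.87
  0.954 g = 0.954 × 10^3 mg = 954
  31.9 mg → 31.9
  5.44 mg → 5.44
  364000 μg = 364000 × 10^-3 mg = 364
Sum: 2.87 + 954 + 31.9 + 5.44 + 364 = 1358.21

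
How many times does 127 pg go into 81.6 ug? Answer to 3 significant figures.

643000

(81.6 × 10⁻⁶) / (127 × 10⁻¹²) = 0.6425 × 10⁶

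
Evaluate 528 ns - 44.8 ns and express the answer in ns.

In ns:
  528 ns → 528
  44.8 ns → 44.8
Difference: 528 - 44.8 = 483.2

483.2 ns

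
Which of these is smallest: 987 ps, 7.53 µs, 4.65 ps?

987 ps = 0.000000000987 s
7.53 µs = 0.00000753 s
4.65 ps = 0.00000000000465 s

4.65 ps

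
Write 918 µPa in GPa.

0.000000000000918 GPa

micro = 10⁻⁶, giga = 10⁹; factor is 10⁻¹⁵.
918 × 10⁻¹⁵ = 0.000000000000918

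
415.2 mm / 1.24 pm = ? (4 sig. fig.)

(415.2 × 10^-3) / (1.24 × 10^-12) = 334.84 × 10^9

334800000000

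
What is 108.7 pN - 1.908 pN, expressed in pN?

In pN:
  108.7 pN → 108.7
  1.908 pN → 1.908
Difference: 108.7 - 1.908 = 106.792

106.792 pN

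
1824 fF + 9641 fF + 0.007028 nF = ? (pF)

In pF:
  1824 fF = 1824 × 10^-3 pF = 1.824
  9641 fF = 9641 × 10^-3 pF = 9.641
  0.007028 nF = 0.007028 × 10^3 pF = 7.028
Sum: 1.824 + 9.641 + 7.028 = 18.493

18.493 pF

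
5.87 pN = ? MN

0.00000000000000000587 MN

pico = 1e-12, mega = 1e6; factor is 1e-18.
5.87 × 1e-18 = 0.00000000000000000587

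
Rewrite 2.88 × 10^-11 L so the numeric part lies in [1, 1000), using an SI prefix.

28.8 pL

= 28.8 × 10^-12 L; 10^-12 is pico.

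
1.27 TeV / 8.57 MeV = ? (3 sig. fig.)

148000

(1.27e12) / (8.57e6) = 0.1482e6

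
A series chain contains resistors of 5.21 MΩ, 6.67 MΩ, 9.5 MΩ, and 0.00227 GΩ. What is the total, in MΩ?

In MΩ:
  5.21 MΩ → 5.21
  6.67 MΩ → 6.67
  9.5 MΩ → 9.5
  0.00227 GΩ = 0.00227 × 10^3 MΩ = 2.27
Sum: 5.21 + 6.67 + 9.5 + 2.27 = 23.65

23.65 MΩ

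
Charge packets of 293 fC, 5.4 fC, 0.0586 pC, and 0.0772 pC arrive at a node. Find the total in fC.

In fC:
  293 fC → 293
  5.4 fC → 5.4
  0.0586 pC = 0.0586 × 10³ fC = 58.6
  0.0772 pC = 0.0772 × 10³ fC = 77.2
Sum: 293 + 5.4 + 58.6 + 77.2 = 434.2

434.2 fC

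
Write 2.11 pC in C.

pico = 10^-12, (no prefix) = 10^0; factor is 10^-12.
2.11 × 10^-12 = 0.00000000000211

0.00000000000211 C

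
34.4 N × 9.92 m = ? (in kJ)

34.4 × 9.92 = 341.248 J

0.341248 kJ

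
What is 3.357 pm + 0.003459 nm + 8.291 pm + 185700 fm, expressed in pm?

200.807 pm

In pm:
  3.357 pm → 3.357
  0.003459 nm = 0.003459 × 10^3 pm = 3.459
  8.291 pm → 8.291
  185700 fm = 185700 × 10^-3 pm = 185.7
Sum: 3.357 + 3.459 + 8.291 + 185.7 = 200.807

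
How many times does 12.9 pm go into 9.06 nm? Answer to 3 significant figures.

702

(9.06 × 10⁻⁹) / (12.9 × 10⁻¹²) = 0.7023 × 10³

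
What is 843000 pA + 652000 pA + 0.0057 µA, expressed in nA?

1500.7 nA

In nA:
  843000 pA = 843000e-3 nA = 843
  652000 pA = 652000e-3 nA = 652
  0.0057 µA = 0.0057e3 nA = 5.7
Sum: 843 + 652 + 5.7 = 1500.7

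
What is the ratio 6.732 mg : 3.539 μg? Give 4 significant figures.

1902

(6.732e-3) / (3.539e-6) = 1.9022e3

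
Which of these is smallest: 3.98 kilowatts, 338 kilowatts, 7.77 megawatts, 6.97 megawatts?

3.98 kilowatts = 3980 watts
338 kilowatts = 338000 watts
7.77 megawatts = 7770000 watts
6.97 megawatts = 6970000 watts

3.98 kilowatts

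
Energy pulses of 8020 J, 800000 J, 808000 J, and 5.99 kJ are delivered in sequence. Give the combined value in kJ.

In kJ:
  8020 J = 8020e-3 kJ = 8.02
  800000 J = 800000e-3 kJ = 800
  808000 J = 808000e-3 kJ = 808
  5.99 kJ → 5.99
Sum: 8.02 + 800 + 808 + 5.99 = 1622.01

1622.01 kJ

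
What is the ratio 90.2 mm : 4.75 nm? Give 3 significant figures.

19000000

(90.2e-3) / (4.75e-9) = 18.99e6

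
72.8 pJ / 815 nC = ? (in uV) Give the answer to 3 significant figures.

89.3 uV

(72.8e-12) / (815e-9) = 0.089325e-3 V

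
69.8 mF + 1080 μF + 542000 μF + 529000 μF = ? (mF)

1141.88 mF

In mF:
  69.8 mF → 69.8
  1080 μF = 1080 × 10^-3 mF = 1.08
  542000 μF = 542000 × 10^-3 mF = 542
  529000 μF = 529000 × 10^-3 mF = 529
Sum: 69.8 + 1.08 + 542 + 529 = 1141.88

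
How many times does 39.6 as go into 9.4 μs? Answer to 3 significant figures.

(9.4 × 10^-6) / (39.6 × 10^-18) = 0.2374 × 10^12

237000000000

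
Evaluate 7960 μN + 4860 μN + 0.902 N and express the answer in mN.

914.82 mN

In mN:
  7960 μN = 7960 × 10^-3 mN = 7.96
  4860 μN = 4860 × 10^-3 mN = 4.86
  0.902 N = 0.902 × 10^3 mN = 902
Sum: 7.96 + 4.86 + 902 = 914.82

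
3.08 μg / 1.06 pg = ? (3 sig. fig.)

2910000

(3.08e-6) / (1.06e-12) = 2.906e6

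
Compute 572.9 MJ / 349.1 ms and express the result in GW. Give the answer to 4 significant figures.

1.641 GW

(572.9 × 10⁶) / (349.1 × 10⁻³) = 1.64108 × 10⁹ W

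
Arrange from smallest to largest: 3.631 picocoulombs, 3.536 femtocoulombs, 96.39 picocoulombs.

3.536 femtocoulombs < 3.631 picocoulombs < 96.39 picocoulombs

3.631 picocoulombs = 0.000000000003631 coulombs
3.536 femtocoulombs = 0.000000000000003536 coulombs
96.39 picocoulombs = 0.00000000009639 coulombs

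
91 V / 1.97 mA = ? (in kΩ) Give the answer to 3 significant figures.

46.2 kΩ

(91) / (1.97 × 10⁻³) = 46.193 × 10³ Ω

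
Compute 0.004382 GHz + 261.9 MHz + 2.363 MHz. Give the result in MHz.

In MHz:
  0.004382 GHz = 0.004382 × 10³ MHz = 4.382
  261.9 MHz → 261.9
  2.363 MHz → 2.363
Sum: 4.382 + 261.9 + 2.363 = 268.645

268.645 MHz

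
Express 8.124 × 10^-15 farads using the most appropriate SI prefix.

= 8.124 × 10^-15 farads; 10^-15 is femto.

8.124 femtofarads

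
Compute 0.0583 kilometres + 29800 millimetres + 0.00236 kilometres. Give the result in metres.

In metres:
  0.0583 kilometres = 0.0583 × 10^3 metres = 58.3
  29800 millimetres = 29800 × 10^-3 metres = 29.8
  0.00236 kilometres = 0.00236 × 10^3 metres = 2.36
Sum: 58.3 + 29.8 + 2.36 = 90.46

90.46 metres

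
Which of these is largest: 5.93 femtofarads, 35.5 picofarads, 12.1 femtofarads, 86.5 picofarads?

5.93 femtofarads = 0.00000000000000593 farads
35.5 picofarads = 0.0000000000355 farads
12.1 femtofarads = 0.0000000000000121 farads
86.5 picofarads = 0.0000000000865 farads

86.5 picofarads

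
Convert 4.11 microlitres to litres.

0.00000411 litres

micro = 10⁻⁶, (no prefix) = 10⁰; factor is 10⁻⁶.
4.11 × 10⁻⁶ = 0.00000411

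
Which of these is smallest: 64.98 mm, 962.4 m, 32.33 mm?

32.33 mm

64.98 mm = 0.06498 m
962.4 m = 962.4 m
32.33 mm = 0.03233 m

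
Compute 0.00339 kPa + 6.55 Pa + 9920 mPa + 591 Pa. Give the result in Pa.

610.86 Pa

In Pa:
  0.00339 kPa = 0.00339 × 10^3 Pa = 3.39
  6.55 Pa → 6.55
  9920 mPa = 9920 × 10^-3 Pa = 9.92
  591 Pa → 591
Sum: 3.39 + 6.55 + 9.92 + 591 = 610.86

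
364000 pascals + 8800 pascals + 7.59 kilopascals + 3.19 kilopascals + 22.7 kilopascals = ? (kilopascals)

In kilopascals:
  364000 pascals = 364000e-3 kilopascals = 364
  8800 pascals = 8800e-3 kilopascals = 8.8
  7.59 kilopascals → 7.59
  3.19 kilopascals → 3.19
  22.7 kilopascals → 22.7
Sum: 364 + 8.8 + 7.59 + 3.19 + 22.7 = 406.28

406.28 kilopascals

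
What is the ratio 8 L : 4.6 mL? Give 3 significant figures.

1740

(8) / (4.6 × 10^-3) = 1.739 × 10^3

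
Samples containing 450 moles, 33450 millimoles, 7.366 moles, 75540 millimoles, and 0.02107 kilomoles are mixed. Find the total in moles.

587.426 moles

In moles:
  450 moles → 450
  33450 millimoles = 33450 × 10^-3 moles = 33.45
  7.366 moles → 7.366
  75540 millimoles = 75540 × 10^-3 moles = 75.54
  0.02107 kilomoles = 0.02107 × 10^3 moles = 21.07
Sum: 450 + 33.45 + 7.366 + 75.54 + 21.07 = 587.426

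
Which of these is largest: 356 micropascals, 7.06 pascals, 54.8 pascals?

54.8 pascals

356 micropascals = 0.000356 pascals
7.06 pascals = 7.06 pascals
54.8 pascals = 54.8 pascals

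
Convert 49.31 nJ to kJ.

nano = 1e-9, kilo = 1e3; factor is 1e-12.
49.31 × 1e-12 = 0.00000000004931

0.00000000004931 kJ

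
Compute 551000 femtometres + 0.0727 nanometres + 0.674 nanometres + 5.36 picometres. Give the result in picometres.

In picometres:
  551000 femtometres = 551000 × 10^-3 picometres = 551
  0.0727 nanometres = 0.0727 × 10^3 picometres = 72.7
  0.674 nanometres = 0.674 × 10^3 picometres = 674
  5.36 picometres → 5.36
Sum: 551 + 72.7 + 674 + 5.36 = 1303.06

1303.06 picometres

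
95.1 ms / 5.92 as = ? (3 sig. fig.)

(95.1e-3) / (5.92e-18) = 16.06e15

16100000000000000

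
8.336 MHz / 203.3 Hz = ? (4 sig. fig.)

41000

(8.336 × 10⁶) / (203.3) = 0.041003 × 10⁶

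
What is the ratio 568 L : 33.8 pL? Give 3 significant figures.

16800000000000

(568) / (33.8e-12) = 16.8e12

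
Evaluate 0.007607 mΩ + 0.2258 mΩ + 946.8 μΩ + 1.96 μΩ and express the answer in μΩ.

In μΩ:
  0.007607 mΩ = 0.007607 × 10³ μΩ = 7.607
  0.2258 mΩ = 0.2258 × 10³ μΩ = 225.8
  946.8 μΩ → 946.8
  1.96 μΩ → 1.96
Sum: 7.607 + 225.8 + 946.8 + 1.96 = 1182.167

1182.167 μΩ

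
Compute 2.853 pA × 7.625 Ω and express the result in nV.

2.853e-12 × 7.625 = 21.754125e-12 V

0.021754125 nV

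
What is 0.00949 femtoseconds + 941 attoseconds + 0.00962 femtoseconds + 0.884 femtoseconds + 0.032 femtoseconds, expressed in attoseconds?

In attoseconds:
  0.00949 femtoseconds = 0.00949 × 10³ attoseconds = 9.49
  941 attoseconds → 941
  0.00962 femtoseconds = 0.00962 × 10³ attoseconds = 9.62
  0.884 femtoseconds = 0.884 × 10³ attoseconds = 884
  0.032 femtoseconds = 0.032 × 10³ attoseconds = 32
Sum: 9.49 + 941 + 9.62 + 884 + 32 = 1876.11

1876.11 attoseconds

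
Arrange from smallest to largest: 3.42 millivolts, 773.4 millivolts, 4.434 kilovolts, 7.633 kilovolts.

3.42 millivolts = 0.00342 volts
773.4 millivolts = 0.7734 volts
4.434 kilovolts = 4434 volts
7.633 kilovolts = 7633 volts

3.42 millivolts < 773.4 millivolts < 4.434 kilovolts < 7.633 kilovolts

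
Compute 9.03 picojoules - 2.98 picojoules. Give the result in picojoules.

6.05 picojoules

In picojoules:
  9.03 picojoules → 9.03
  2.98 picojoules → 2.98
Difference: 9.03 - 2.98 = 6.05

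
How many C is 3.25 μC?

0.00000325 C

micro = 10⁻⁶, (no prefix) = 10⁰; factor is 10⁻⁶.
3.25 × 10⁻⁶ = 0.00000325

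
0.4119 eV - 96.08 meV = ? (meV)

In meV:
  0.4119 eV = 0.4119 × 10³ meV = 411.9
  96.08 meV → 96.08
Difference: 411.9 - 96.08 = 315.82

315.82 meV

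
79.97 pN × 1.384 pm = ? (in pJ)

0.00000000011067848 pJ

79.97 × 10⁻¹² × 1.384 × 10⁻¹² = 110.67848 × 10⁻²⁴ J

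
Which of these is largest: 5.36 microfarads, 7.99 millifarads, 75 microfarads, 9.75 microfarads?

5.36 microfarads = 0.00000536 farads
7.99 millifarads = 0.00799 farads
75 microfarads = 0.000075 farads
9.75 microfarads = 0.00000975 farads

7.99 millifarads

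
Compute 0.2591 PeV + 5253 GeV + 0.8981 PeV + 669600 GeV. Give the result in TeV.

1832.053 TeV

In TeV:
  0.2591 PeV = 0.2591 × 10³ TeV = 259.1
  5253 GeV = 5253 × 10⁻³ TeV = 5.253
  0.8981 PeV = 0.8981 × 10³ TeV = 898.1
  669600 GeV = 669600 × 10⁻³ TeV = 669.6
Sum: 259.1 + 5.253 + 898.1 + 669.6 = 1832.053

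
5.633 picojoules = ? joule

0.000000000005633 joules

pico = 10⁻¹², (no prefix) = 10⁰; factor is 10⁻¹².
5.633 × 10⁻¹² = 0.000000000005633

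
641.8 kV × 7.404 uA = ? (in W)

4.7518872 W

641.8 × 10³ × 7.404 × 10⁻⁶ = 4751.8872 × 10⁻³ W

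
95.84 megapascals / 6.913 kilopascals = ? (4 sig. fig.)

(95.84 × 10^6) / (6.913 × 10^3) = 13.864 × 10^3

13860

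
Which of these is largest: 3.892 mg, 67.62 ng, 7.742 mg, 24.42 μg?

3.892 mg = 0.003892 g
67.62 ng = 0.00000006762 g
7.742 mg = 0.007742 g
24.42 μg = 0.00002442 g

7.742 mg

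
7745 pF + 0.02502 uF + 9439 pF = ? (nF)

In nF:
  7745 pF = 7745 × 10^-3 nF = 7.745
  0.02502 uF = 0.02502 × 10^3 nF = 25.02
  9439 pF = 9439 × 10^-3 nF = 9.439
Sum: 7.745 + 25.02 + 9.439 = 42.204

42.204 nF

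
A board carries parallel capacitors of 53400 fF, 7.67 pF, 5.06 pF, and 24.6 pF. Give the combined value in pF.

90.73 pF

In pF:
  53400 fF = 53400 × 10⁻³ pF = 53.4
  7.67 pF → 7.67
  5.06 pF → 5.06
  24.6 pF → 24.6
Sum: 53.4 + 7.67 + 5.06 + 24.6 = 90.73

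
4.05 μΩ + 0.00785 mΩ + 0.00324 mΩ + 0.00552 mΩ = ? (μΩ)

20.66 μΩ

In μΩ:
  4.05 μΩ → 4.05
  0.00785 mΩ = 0.00785 × 10³ μΩ = 7.85
  0.00324 mΩ = 0.00324 × 10³ μΩ = 3.24
  0.00552 mΩ = 0.00552 × 10³ μΩ = 5.52
Sum: 4.05 + 7.85 + 3.24 + 5.52 = 20.66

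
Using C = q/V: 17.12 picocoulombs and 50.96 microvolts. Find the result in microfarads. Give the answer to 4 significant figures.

0.3359 microfarads

(17.12 × 10^-12) / (50.96 × 10^-6) = 0.33595 × 10^-6 F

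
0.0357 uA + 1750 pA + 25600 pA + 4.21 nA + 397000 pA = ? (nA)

464.26 nA

In nA:
  0.0357 uA = 0.0357 × 10³ nA = 35.7
  1750 pA = 1750 × 10⁻³ nA = 1.75
  25600 pA = 25600 × 10⁻³ nA = 25.6
  4.21 nA → 4.21
  397000 pA = 397000 × 10⁻³ nA = 397
Sum: 35.7 + 1.75 + 25.6 + 4.21 + 397 = 464.26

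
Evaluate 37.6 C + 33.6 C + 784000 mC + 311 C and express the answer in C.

1166.2 C

In C:
  37.6 C → 37.6
  33.6 C → 33.6
  784000 mC = 784000 × 10⁻³ C = 784
  311 C → 311
Sum: 37.6 + 33.6 + 784 + 311 = 1166.2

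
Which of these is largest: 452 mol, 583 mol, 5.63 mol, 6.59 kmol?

452 mol = 452 mol
583 mol = 583 mol
5.63 mol = 5.63 mol
6.59 kmol = 6590 mol

6.59 kmol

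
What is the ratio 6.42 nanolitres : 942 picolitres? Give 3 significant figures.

6.82

(6.42 × 10^-9) / (942 × 10^-12) = 0.006815 × 10^3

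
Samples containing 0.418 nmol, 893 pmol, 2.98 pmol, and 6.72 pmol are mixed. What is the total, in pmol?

1320.7 pmol

In pmol:
  0.418 nmol = 0.418e3 pmol = 418
  893 pmol → 893
  2.98 pmol → 2.98
  6.72 pmol → 6.72
Sum: 418 + 893 + 2.98 + 6.72 = 1320.7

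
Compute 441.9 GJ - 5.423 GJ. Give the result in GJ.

In GJ:
  441.9 GJ → 441.9
  5.423 GJ → 5.423
Difference: 441.9 - 5.423 = 436.477

436.477 GJ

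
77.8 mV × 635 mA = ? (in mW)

49.403 mW

77.8 × 10⁻³ × 635 × 10⁻³ = 49403 × 10⁻⁶ W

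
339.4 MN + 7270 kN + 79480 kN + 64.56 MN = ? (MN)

490.71 MN

In MN:
  339.4 MN → 339.4
  7270 kN = 7270 × 10^-3 MN = 7.27
  79480 kN = 79480 × 10^-3 MN = 79.48
  64.56 MN → 64.56
Sum: 339.4 + 7.27 + 79.48 + 64.56 = 490.71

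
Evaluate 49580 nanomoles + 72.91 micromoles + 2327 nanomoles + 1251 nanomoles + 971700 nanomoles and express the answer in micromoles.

In micromoles:
  49580 nanomoles = 49580 × 10⁻³ micromoles = 49.58
  72.91 micromoles → 72.91
  2327 nanomoles = 2327 × 10⁻³ micromoles = 2.327
  1251 nanomoles = 1251 × 10⁻³ micromoles = 1.251
  971700 nanomoles = 971700 × 10⁻³ micromoles = 971.7
Sum: 49.58 + 72.91 + 2.327 + 1.251 + 971.7 = 1097.768

1097.768 micromoles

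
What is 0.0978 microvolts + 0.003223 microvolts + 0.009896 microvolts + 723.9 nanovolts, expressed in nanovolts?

834.819 nanovolts

In nanovolts:
  0.0978 microvolts = 0.0978 × 10³ nanovolts = 97.8
  0.003223 microvolts = 0.003223 × 10³ nanovolts = 3.223
  0.009896 microvolts = 0.009896 × 10³ nanovolts = 9.896
  723.9 nanovolts → 723.9
Sum: 97.8 + 3.223 + 9.896 + 723.9 = 834.819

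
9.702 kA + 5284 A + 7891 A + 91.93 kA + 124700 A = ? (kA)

In kA:
  9.702 kA → 9.702
  5284 A = 5284 × 10^-3 kA = 5.284
  7891 A = 7891 × 10^-3 kA = 7.891
  91.93 kA → 91.93
  124700 A = 124700 × 10^-3 kA = 124.7
Sum: 9.702 + 5.284 + 7.891 + 91.93 + 124.7 = 239.507

239.507 kA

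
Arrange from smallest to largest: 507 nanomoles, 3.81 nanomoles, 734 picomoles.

734 picomoles < 3.81 nanomoles < 507 nanomoles

507 nanomoles = 0.000000507 moles
3.81 nanomoles = 0.00000000381 moles
734 picomoles = 0.000000000734 moles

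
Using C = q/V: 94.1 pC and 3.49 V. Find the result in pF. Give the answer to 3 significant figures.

27.0 pF

(94.1e-12) / (3.49) = 26.963e-12 F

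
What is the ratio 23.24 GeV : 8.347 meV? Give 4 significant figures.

(23.24e9) / (8.347e-3) = 2.7842e12

2784000000000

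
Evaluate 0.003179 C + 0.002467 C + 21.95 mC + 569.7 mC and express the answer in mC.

In mC:
  0.003179 C = 0.003179e3 mC = 3.179
  0.002467 C = 0.002467e3 mC = 2.467
  21.95 mC → 21.95
  569.7 mC → 569.7
Sum: 3.179 + 2.467 + 21.95 + 569.7 = 597.296

597.296 mC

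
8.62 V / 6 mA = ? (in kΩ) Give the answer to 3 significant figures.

1.44 kΩ

(8.62) / (6 × 10^-3) = 1.4367 × 10^3 Ω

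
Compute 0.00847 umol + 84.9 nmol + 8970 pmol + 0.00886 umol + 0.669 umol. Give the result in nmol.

780.2 nmol

In nmol:
  0.00847 umol = 0.00847e3 nmol = 8.47
  84.9 nmol → 84.9
  8970 pmol = 8970e-3 nmol = 8.97
  0.00886 umol = 0.00886e3 nmol = 8.86
  0.669 umol = 0.669e3 nmol = 669
Sum: 8.47 + 84.9 + 8.97 + 8.86 + 669 = 780.2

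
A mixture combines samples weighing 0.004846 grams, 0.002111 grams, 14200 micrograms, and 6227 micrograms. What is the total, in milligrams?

27.384 milligrams

In milligrams:
  0.004846 grams = 0.004846 × 10^3 milligrams = 4.846
  0.002111 grams = 0.002111 × 10^3 milligrams = 2.111
  14200 micrograms = 14200 × 10^-3 milligrams = 14.2
  6227 micrograms = 6227 × 10^-3 milligrams = 6.227
Sum: 4.846 + 2.111 + 14.2 + 6.227 = 27.384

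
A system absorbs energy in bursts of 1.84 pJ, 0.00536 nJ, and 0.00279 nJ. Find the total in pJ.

In pJ:
  1.84 pJ → 1.84
  0.00536 nJ = 0.00536e3 pJ = 5.36
  0.00279 nJ = 0.00279e3 pJ = 2.79
Sum: 1.84 + 5.36 + 2.79 = 9.99

9.99 pJ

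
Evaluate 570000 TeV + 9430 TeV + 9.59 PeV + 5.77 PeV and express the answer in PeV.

In PeV:
  570000 TeV = 570000 × 10⁻³ PeV = 570
  9430 TeV = 9430 × 10⁻³ PeV = 9.43
  9.59 PeV → 9.59
  5.77 PeV → 5.77
Sum: 570 + 9.43 + 9.59 + 5.77 = 594.79

594.79 PeV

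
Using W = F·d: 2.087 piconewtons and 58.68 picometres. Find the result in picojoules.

2.087 × 10^-12 × 58.68 × 10^-12 = 122.46516 × 10^-24 J

0.00000000012246516 picojoules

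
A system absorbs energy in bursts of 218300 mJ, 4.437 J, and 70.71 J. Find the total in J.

293.447 J

In J:
  218300 mJ = 218300 × 10^-3 J = 218.3
  4.437 J → 4.437
  70.71 J → 70.71
Sum: 218.3 + 4.437 + 70.71 = 293.447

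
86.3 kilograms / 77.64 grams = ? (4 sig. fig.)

(86.3 × 10³) / (77.64) = 1.1115 × 10³

1112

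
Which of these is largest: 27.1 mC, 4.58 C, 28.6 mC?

27.1 mC = 0.0271 C
4.58 C = 4.58 C
28.6 mC = 0.0286 C

4.58 C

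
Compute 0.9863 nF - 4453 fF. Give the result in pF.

In pF:
  0.9863 nF = 0.9863 × 10³ pF = 986.3
  4453 fF = 4453 × 10⁻³ pF = 4.453
Difference: 986.3 - 4.453 = 981.847

981.847 pF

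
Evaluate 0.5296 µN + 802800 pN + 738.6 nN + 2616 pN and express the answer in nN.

In nN:
  0.5296 µN = 0.5296e3 nN = 529.6
  802800 pN = 802800e-3 nN = 802.8
  738.6 nN → 738.6
  2616 pN = 2616e-3 nN = 2.616
Sum: 529.6 + 802.8 + 738.6 + 2.616 = 2073.616

2073.616 nN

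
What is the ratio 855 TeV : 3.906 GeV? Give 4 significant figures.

(855 × 10^12) / (3.906 × 10^9) = 218.89 × 10^3

218900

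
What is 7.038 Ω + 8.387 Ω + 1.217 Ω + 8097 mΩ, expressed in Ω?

In Ω:
  7.038 Ω → 7.038
  8.387 Ω → 8.387
  1.217 Ω → 1.217
  8097 mΩ = 8097 × 10^-3 Ω = 8.097
Sum: 7.038 + 8.387 + 1.217 + 8.097 = 24.739

24.739 Ω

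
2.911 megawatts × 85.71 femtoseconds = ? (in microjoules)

2.911 × 10^6 × 85.71 × 10^-15 = 249.50181 × 10^-9 J

0.24950181 microjoules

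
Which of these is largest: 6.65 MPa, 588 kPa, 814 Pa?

6.65 MPa

6.65 MPa = 6650000 Pa
588 kPa = 588000 Pa
814 Pa = 814 Pa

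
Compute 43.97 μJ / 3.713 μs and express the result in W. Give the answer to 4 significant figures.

11.84 W

(43.97 × 10^-6) / (3.713 × 10^-6) = 11.8422 W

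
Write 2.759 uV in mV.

micro = 1e-6, milli = 1e-3; factor is 1e-3.
2.759 × 1e-3 = 0.002759

0.002759 mV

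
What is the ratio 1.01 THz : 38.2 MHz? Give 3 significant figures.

26400

(1.01 × 10¹²) / (38.2 × 10⁶) = 0.02644 × 10⁶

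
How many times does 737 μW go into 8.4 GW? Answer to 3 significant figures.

(8.4e9) / (737e-6) = 0.0114e15

11400000000000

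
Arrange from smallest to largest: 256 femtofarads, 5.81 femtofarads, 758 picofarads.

256 femtofarads = 0.000000000000256 farads
5.81 femtofarads = 0.00000000000000581 farads
758 picofarads = 0.000000000758 farads

5.81 femtofarads < 256 femtofarads < 758 picofarads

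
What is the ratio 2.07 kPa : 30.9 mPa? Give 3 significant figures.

67000

(2.07 × 10³) / (30.9 × 10⁻³) = 0.06699 × 10⁶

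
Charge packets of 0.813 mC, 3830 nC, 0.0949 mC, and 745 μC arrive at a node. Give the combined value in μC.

1656.73 μC

In μC:
  0.813 mC = 0.813 × 10³ μC = 813
  3830 nC = 3830 × 10⁻³ μC = 3.83
  0.0949 mC = 0.0949 × 10³ μC = 94.9
  745 μC → 745
Sum: 813 + 3.83 + 94.9 + 745 = 1656.73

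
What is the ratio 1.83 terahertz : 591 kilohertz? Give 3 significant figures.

(1.83 × 10^12) / (591 × 10^3) = 0.003096 × 10^9

3100000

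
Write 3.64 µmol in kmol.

micro = 10^-6, kilo = 10^3; factor is 10^-9.
3.64 × 10^-9 = 0.00000000364

0.00000000364 kmol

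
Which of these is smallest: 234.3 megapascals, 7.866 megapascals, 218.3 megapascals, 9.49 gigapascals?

7.866 megapascals

234.3 megapascals = 234300000 pascals
7.866 megapascals = 7866000 pascals
218.3 megapascals = 218300000 pascals
9.49 gigapascals = 9490000000 pascals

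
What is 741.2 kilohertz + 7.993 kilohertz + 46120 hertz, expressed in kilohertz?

795.313 kilohertz

In kilohertz:
  741.2 kilohertz → 741.2
  7.993 kilohertz → 7.993
  46120 hertz = 46120 × 10^-3 kilohertz = 46.12
Sum: 741.2 + 7.993 + 46.12 = 795.313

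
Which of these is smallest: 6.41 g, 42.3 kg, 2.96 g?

6.41 g = 6.41 g
42.3 kg = 42300 g
2.96 g = 2.96 g

2.96 g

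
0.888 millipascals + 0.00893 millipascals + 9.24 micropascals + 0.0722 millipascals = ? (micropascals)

978.37 micropascals

In micropascals:
  0.888 millipascals = 0.888e3 micropascals = 888
  0.00893 millipascals = 0.00893e3 micropascals = 8.93
  9.24 micropascals → 9.24
  0.0722 millipascals = 0.0722e3 micropascals = 72.2
Sum: 888 + 8.93 + 9.24 + 72.2 = 978.37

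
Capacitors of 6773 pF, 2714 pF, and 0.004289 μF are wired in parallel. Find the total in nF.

13.776 nF

In nF:
  6773 pF = 6773e-3 nF = 6.773
  2714 pF = 2714e-3 nF = 2.714
  0.004289 μF = 0.004289e3 nF = 4.289
Sum: 6.773 + 2.714 + 4.289 = 13.776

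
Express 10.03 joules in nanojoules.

10030000000 nanojoules

(no prefix) = 10^0, nano = 10^-9; factor is 10^9.
10.03 × 10^9 = 10030000000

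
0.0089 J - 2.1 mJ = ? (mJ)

In mJ:
  0.0089 J = 0.0089 × 10^3 mJ = 8.9
  2.1 mJ → 2.1
Difference: 8.9 - 2.1 = 6.8

6.8 mJ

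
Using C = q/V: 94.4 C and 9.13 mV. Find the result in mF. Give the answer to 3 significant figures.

(94.4) / (9.13 × 10^-3) = 10.34 × 10^3 F

10300000 mF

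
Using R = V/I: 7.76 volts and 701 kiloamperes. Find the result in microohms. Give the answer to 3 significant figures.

(7.76) / (701 × 10³) = 0.01107 × 10⁻³ Ω

11.1 microohms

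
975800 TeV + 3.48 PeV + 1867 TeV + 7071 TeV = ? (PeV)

In PeV:
  975800 TeV = 975800e-3 PeV = 975.8
  3.48 PeV → 3.48
  1867 TeV = 1867e-3 PeV = 1.867
  7071 TeV = 7071e-3 PeV = 7.071
Sum: 975.8 + 3.48 + 1.867 + 7.071 = 988.218

988.218 PeV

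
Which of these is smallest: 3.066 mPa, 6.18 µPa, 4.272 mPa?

6.18 µPa

3.066 mPa = 0.003066 Pa
6.18 µPa = 0.00000618 Pa
4.272 mPa = 0.004272 Pa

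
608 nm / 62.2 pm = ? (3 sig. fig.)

(608e-9) / (62.2e-12) = 9.775e3

9770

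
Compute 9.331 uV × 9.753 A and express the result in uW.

9.331 × 10^-6 × 9.753 = 91.005243 × 10^-6 W

91.005243 uW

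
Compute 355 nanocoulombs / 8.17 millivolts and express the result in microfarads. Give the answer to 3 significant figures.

43.5 microfarads

(355 × 10^-9) / (8.17 × 10^-3) = 43.452 × 10^-6 F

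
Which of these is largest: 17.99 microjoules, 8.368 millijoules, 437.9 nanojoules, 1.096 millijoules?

8.368 millijoules

17.99 microjoules = 0.00001799 joules
8.368 millijoules = 0.008368 joules
437.9 nanojoules = 0.0000004379 joules
1.096 millijoules = 0.001096 joules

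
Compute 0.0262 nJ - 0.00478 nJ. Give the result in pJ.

In pJ:
  0.0262 nJ = 0.0262 × 10³ pJ = 26.2
  0.00478 nJ = 0.00478 × 10³ pJ = 4.78
Difference: 26.2 - 4.78 = 21.42

21.42 pJ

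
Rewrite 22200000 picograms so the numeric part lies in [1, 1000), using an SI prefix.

22.2 micrograms

= 22.2e-6 grams; 1e-6 is micro.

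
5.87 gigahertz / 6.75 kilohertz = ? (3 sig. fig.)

870000

(5.87 × 10⁹) / (6.75 × 10³) = 0.8696 × 10⁶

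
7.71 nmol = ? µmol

0.00771 µmol

nano = 10^-9, micro = 10^-6; factor is 10^-3.
7.71 × 10^-3 = 0.00771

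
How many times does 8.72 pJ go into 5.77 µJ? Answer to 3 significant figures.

(5.77e-6) / (8.72e-12) = 0.6617e6

662000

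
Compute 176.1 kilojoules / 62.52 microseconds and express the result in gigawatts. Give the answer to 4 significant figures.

(176.1 × 10^3) / (62.52 × 10^-6) = 2.8167 × 10^9 W

2.817 gigawatts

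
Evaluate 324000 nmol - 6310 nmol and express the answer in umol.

In umol:
  324000 nmol = 324000 × 10^-3 umol = 324
  6310 nmol = 6310 × 10^-3 umol = 6.31
Difference: 324 - 6.31 = 317.69

317.69 umol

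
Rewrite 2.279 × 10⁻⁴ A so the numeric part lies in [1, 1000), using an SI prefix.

= 227.9 × 10⁻⁶ A; 10⁻⁶ is micro.

227.9 μA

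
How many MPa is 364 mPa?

0.000000364 MPa

milli = 10⁻³, mega = 10⁶; factor is 10⁻⁹.
364 × 10⁻⁹ = 0.000000364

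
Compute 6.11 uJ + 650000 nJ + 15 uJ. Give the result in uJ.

In uJ:
  6.11 uJ → 6.11
  650000 nJ = 650000e-3 uJ = 650
  15 uJ → 15
Sum: 6.11 + 650 + 15 = 671.11

671.11 uJ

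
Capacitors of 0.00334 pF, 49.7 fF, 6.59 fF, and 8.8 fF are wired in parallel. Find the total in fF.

In fF:
  0.00334 pF = 0.00334 × 10³ fF = 3.34
  49.7 fF → 49.7
  6.59 fF → 6.59
  8.8 fF → 8.8
Sum: 3.34 + 49.7 + 6.59 + 8.8 = 68.43

68.43 fF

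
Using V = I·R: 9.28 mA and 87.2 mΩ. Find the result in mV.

9.28 × 10^-3 × 87.2 × 10^-3 = 809.216 × 10^-6 V

0.809216 mV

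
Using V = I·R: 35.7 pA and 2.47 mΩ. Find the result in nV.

0.000088179 nV

35.7e-12 × 2.47e-3 = 88.179e-15 V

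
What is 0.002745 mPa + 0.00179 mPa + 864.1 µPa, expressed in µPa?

In µPa:
  0.002745 mPa = 0.002745e3 µPa = 2.745
  0.00179 mPa = 0.00179e3 µPa = 1.79
  864.1 µPa → 864.1
Sum: 2.745 + 1.79 + 864.1 = 868.635

868.635 µPa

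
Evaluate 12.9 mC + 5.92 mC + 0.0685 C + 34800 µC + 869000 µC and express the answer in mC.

991.12 mC

In mC:
  12.9 mC → 12.9
  5.92 mC → 5.92
  0.0685 C = 0.0685 × 10³ mC = 68.5
  34800 µC = 34800 × 10⁻³ mC = 34.8
  869000 µC = 869000 × 10⁻³ mC = 869
Sum: 12.9 + 5.92 + 68.5 + 34.8 + 869 = 991.12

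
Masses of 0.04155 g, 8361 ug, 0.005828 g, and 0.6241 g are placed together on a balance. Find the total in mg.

In mg:
  0.04155 g = 0.04155 × 10³ mg = 41.55
  8361 ug = 8361 × 10⁻³ mg = 8.361
  0.005828 g = 0.005828 × 10³ mg = 5.828
  0.6241 g = 0.6241 × 10³ mg = 624.1
Sum: 41.55 + 8.361 + 5.828 + 624.1 = 679.839

679.839 mg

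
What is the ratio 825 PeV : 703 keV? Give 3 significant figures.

1170000000000

(825 × 10¹⁵) / (703 × 10³) = 1.174 × 10¹²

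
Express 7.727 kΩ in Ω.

kilo = 1e3, (no prefix) = 1e0; factor is 1e3.
7.727 × 1e3 = 7727

7727 Ω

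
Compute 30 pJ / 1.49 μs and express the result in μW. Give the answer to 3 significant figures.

(30 × 10⁻¹²) / (1.49 × 10⁻⁶) = 20.134 × 10⁻⁶ W

20.1 μW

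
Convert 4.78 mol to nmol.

(no prefix) = 10^0, nano = 10^-9; factor is 10^9.
4.78 × 10^9 = 4780000000

4780000000 nmol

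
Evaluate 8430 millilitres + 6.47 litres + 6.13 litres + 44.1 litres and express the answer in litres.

65.13 litres

In litres:
  8430 millilitres = 8430e-3 litres = 8.43
  6.47 litres → 6.47
  6.13 litres → 6.13
  44.1 litres → 44.1
Sum: 8.43 + 6.47 + 6.13 + 44.1 = 65.13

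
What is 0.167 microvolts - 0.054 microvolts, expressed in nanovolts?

In nanovolts:
  0.167 microvolts = 0.167 × 10^3 nanovolts = 167
  0.054 microvolts = 0.054 × 10^3 nanovolts = 54
Difference: 167 - 54 = 113

113 nanovolts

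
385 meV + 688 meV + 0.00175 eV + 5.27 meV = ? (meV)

In meV:
  385 meV → 385
  688 meV → 688
  0.00175 eV = 0.00175e3 meV = 1.75
  5.27 meV → 5.27
Sum: 385 + 688 + 1.75 + 5.27 = 1080.02

1080.02 meV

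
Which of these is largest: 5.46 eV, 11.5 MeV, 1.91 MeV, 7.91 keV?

11.5 MeV

5.46 eV = 5.46 eV
11.5 MeV = 11500000 eV
1.91 MeV = 1910000 eV
7.91 keV = 7910 eV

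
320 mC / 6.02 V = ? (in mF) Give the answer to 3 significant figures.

53.2 mF

(320 × 10^-3) / (6.02) = 53.156 × 10^-3 F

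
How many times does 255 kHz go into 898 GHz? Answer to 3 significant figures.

3520000

(898 × 10⁹) / (255 × 10³) = 3.522 × 10⁶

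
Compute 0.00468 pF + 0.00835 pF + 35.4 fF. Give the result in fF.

In fF:
  0.00468 pF = 0.00468e3 fF = 4.68
  0.00835 pF = 0.00835e3 fF = 8.35
  35.4 fF → 35.4
Sum: 4.68 + 8.35 + 35.4 = 48.43

48.43 fF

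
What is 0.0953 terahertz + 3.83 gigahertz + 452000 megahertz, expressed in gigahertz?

551.13 gigahertz

In gigahertz:
  0.0953 terahertz = 0.0953 × 10^3 gigahertz = 95.3
  3.83 gigahertz → 3.83
  452000 megahertz = 452000 × 10^-3 gigahertz = 452
Sum: 95.3 + 3.83 + 452 = 551.13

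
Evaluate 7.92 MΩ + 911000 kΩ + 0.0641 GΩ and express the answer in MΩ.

In MΩ:
  7.92 MΩ → 7.92
  911000 kΩ = 911000e-3 MΩ = 911
  0.0641 GΩ = 0.0641e3 MΩ = 64.1
Sum: 7.92 + 911 + 64.1 = 983.02

983.02 MΩ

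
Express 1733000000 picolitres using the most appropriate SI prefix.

1.733 millilitres

= 1.733 × 10⁻³ litres; 10⁻³ is milli.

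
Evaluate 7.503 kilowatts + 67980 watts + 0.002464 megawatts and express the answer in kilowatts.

In kilowatts:
  7.503 kilowatts → 7.503
  67980 watts = 67980 × 10⁻³ kilowatts = 67.98
  0.002464 megawatts = 0.002464 × 10³ kilowatts = 2.464
Sum: 7.503 + 67.98 + 2.464 = 77.947

77.947 kilowatts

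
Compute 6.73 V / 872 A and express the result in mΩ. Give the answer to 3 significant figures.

(6.73) / (872) = 0.0077179 Ω

7.72 mΩ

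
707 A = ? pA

707000000000000 pA

(no prefix) = 1e0, pico = 1e-12; factor is 1e12.
707 × 1e12 = 707000000000000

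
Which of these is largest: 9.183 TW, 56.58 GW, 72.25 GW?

9.183 TW = 9183000000000 W
56.58 GW = 56580000000 W
72.25 GW = 72250000000 W

9.183 TW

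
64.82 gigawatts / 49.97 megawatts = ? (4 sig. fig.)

(64.82e9) / (49.97e6) = 1.2972e3

1297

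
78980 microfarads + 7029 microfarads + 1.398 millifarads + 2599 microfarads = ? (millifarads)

90.006 millifarads

In millifarads:
  78980 microfarads = 78980e-3 millifarads = 78.98
  7029 microfarads = 7029e-3 millifarads = 7.029
  1.398 millifarads → 1.398
  2599 microfarads = 2599e-3 millifarads = 2.599
Sum: 78.98 + 7.029 + 1.398 + 2.599 = 90.006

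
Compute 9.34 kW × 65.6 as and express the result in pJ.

0.612704 pJ

9.34 × 10^3 × 65.6 × 10^-18 = 612.704 × 10^-15 J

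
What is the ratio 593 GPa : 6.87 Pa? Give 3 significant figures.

(593e9) / (6.87) = 86.32e9

86300000000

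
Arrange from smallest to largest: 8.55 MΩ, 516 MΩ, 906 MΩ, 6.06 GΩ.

8.55 MΩ = 8550000 Ω
516 MΩ = 516000000 Ω
906 MΩ = 906000000 Ω
6.06 GΩ = 6060000000 Ω

8.55 MΩ < 516 MΩ < 906 MΩ < 6.06 GΩ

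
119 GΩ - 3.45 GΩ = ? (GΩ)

115.55 GΩ

In GΩ:
  119 GΩ → 119
  3.45 GΩ → 3.45
Difference: 119 - 3.45 = 115.55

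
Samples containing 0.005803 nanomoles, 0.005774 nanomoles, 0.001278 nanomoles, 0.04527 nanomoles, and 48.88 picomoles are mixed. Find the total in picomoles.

In picomoles:
  0.005803 nanomoles = 0.005803 × 10³ picomoles = 5.803
  0.005774 nanomoles = 0.005774 × 10³ picomoles = 5.774
  0.001278 nanomoles = 0.001278 × 10³ picomoles = 1.278
  0.04527 nanomoles = 0.04527 × 10³ picomoles = 45.27
  48.88 picomoles → 48.88
Sum: 5.803 + 5.774 + 1.278 + 45.27 + 48.88 = 107.005

107.005 picomoles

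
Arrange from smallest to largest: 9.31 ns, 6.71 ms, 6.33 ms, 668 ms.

9.31 ns = 0.00000000931 s
6.71 ms = 0.00671 s
6.33 ms = 0.00633 s
668 ms = 0.668 s

9.31 ns < 6.33 ms < 6.71 ms < 668 ms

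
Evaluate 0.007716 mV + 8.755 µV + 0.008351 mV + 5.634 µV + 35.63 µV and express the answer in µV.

66.086 µV

In µV:
  0.007716 mV = 0.007716e3 µV = 7.716
  8.755 µV → 8.755
  0.008351 mV = 0.008351e3 µV = 8.351
  5.634 µV → 5.634
  35.63 µV → 35.63
Sum: 7.716 + 8.755 + 8.351 + 5.634 + 35.63 = 66.086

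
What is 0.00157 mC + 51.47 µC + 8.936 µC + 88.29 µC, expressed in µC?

150.266 µC

In µC:
  0.00157 mC = 0.00157e3 µC = 1.57
  51.47 µC → 51.47
  8.936 µC → 8.936
  88.29 µC → 88.29
Sum: 1.57 + 51.47 + 8.936 + 88.29 = 150.266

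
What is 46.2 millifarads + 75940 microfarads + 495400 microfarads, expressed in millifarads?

617.54 millifarads

In millifarads:
  46.2 millifarads → 46.2
  75940 microfarads = 75940e-3 millifarads = 75.94
  495400 microfarads = 495400e-3 millifarads = 495.4
Sum: 46.2 + 75.94 + 495.4 = 617.54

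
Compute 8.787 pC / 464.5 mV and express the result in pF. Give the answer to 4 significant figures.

(8.787 × 10⁻¹²) / (464.5 × 10⁻³) = 0.0189171 × 10⁻⁹ F

18.92 pF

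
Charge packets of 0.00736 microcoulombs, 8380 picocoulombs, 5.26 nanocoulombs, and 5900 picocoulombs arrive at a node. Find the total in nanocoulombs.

In nanocoulombs:
  0.00736 microcoulombs = 0.00736 × 10^3 nanocoulombs = 7.36
  8380 picocoulombs = 8380 × 10^-3 nanocoulombs = 8.38
  5.26 nanocoulombs → 5.26
  5900 picocoulombs = 5900 × 10^-3 nanocoulombs = 5.9
Sum: 7.36 + 8.38 + 5.26 + 5.9 = 26.9

26.9 nanocoulombs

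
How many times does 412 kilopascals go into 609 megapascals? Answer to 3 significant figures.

1480

(609e6) / (412e3) = 1.478e3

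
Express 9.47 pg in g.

0.00000000000947 g

pico = 10^-12, (no prefix) = 10^0; factor is 10^-12.
9.47 × 10^-12 = 0.00000000000947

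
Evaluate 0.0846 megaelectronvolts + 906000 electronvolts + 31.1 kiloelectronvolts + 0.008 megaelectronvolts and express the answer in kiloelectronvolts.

In kiloelectronvolts:
  0.0846 megaelectronvolts = 0.0846e3 kiloelectronvolts = 84.6
  906000 electronvolts = 906000e-3 kiloelectronvolts = 906
  31.1 kiloelectronvolts → 31.1
  0.008 megaelectronvolts = 0.008e3 kiloelectronvolts = 8
Sum: 84.6 + 906 + 31.1 + 8 = 1029.7

1029.7 kiloelectronvolts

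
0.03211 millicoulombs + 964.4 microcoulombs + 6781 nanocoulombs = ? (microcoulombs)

1003.291 microcoulombs

In microcoulombs:
  0.03211 millicoulombs = 0.03211 × 10³ microcoulombs = 32.11
  964.4 microcoulombs → 964.4
  6781 nanocoulombs = 6781 × 10⁻³ microcoulombs = 6.781
Sum: 32.11 + 964.4 + 6.781 = 1003.291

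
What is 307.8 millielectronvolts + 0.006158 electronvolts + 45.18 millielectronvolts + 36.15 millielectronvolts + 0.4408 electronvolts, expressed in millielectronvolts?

836.088 millielectronvolts

In millielectronvolts:
  307.8 millielectronvolts → 307.8
  0.006158 electronvolts = 0.006158 × 10³ millielectronvolts = 6.158
  45.18 millielectronvolts → 45.18
  36.15 millielectronvolts → 36.15
  0.4408 electronvolts = 0.4408 × 10³ millielectronvolts = 440.8
Sum: 307.8 + 6.158 + 45.18 + 36.15 + 440.8 = 836.088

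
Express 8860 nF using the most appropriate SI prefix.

= 8.86 × 10^-6 F; 10^-6 is micro.

8.86 μF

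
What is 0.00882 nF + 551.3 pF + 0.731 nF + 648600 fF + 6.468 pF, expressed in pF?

1946.188 pF

In pF:
  0.00882 nF = 0.00882 × 10³ pF = 8.82
  551.3 pF → 551.3
  0.731 nF = 0.731 × 10³ pF = 731
  648600 fF = 648600 × 10⁻³ pF = 648.6
  6.468 pF → 6.468
Sum: 8.82 + 551.3 + 731 + 648.6 + 6.468 = 1946.188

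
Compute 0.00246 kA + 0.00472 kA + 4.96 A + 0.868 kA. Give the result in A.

880.14 A

In A:
  0.00246 kA = 0.00246 × 10^3 A = 2.46
  0.00472 kA = 0.00472 × 10^3 A = 4.72
  4.96 A → 4.96
  0.868 kA = 0.868 × 10^3 A = 868
Sum: 2.46 + 4.72 + 4.96 + 868 = 880.14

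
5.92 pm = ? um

pico = 10^-12, micro = 10^-6; factor is 10^-6.
5.92 × 10^-6 = 0.00000592

0.00000592 um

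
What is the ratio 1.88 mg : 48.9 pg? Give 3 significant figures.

38400000

(1.88 × 10⁻³) / (48.9 × 10⁻¹²) = 0.03845 × 10⁹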